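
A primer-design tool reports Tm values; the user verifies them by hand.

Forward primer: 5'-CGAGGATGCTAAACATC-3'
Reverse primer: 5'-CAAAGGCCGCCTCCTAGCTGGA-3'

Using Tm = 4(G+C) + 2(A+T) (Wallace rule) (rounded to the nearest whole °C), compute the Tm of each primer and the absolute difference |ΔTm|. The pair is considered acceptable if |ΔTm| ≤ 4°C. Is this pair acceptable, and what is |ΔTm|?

|ΔTm| = 22°C; the pair is not acceptable.

Forward: A=6 T=3 G=4 C=4 → Tm = 2·9 + 4·8 = 50°C.
Reverse: A=5 T=3 G=6 C=8 → Tm = 2·8 + 4·14 = 72°C.
|ΔTm| = |50 − 72| = 22°C, > 4°C.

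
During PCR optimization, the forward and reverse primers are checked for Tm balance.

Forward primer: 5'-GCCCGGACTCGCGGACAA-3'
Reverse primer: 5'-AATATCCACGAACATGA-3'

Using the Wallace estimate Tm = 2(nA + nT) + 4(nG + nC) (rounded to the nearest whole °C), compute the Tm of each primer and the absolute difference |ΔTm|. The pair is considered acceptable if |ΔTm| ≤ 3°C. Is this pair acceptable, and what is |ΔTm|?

Forward: A=4 T=1 G=6 C=7 → Tm = 2·5 + 4·13 = 62°C.
Reverse: A=8 T=3 G=2 C=4 → Tm = 2·11 + 4·6 = 46°C.
|ΔTm| = |62 − 46| = 16°C, > 3°C.

|ΔTm| = 16°C; the pair is not acceptable.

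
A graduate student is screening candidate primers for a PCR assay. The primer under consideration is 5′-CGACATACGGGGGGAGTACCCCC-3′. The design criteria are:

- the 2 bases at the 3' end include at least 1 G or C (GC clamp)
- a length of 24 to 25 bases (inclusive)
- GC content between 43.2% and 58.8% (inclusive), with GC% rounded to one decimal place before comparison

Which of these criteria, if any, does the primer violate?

Fails: length, GC content.

Base counts: A=5, T=2, G=8, C=8 (length 23).
GC clamp: 3' end CC has 2 G/C ✓
length: length 23, outside 24–25 ✗
GC content: GC 16/23 = 69.6%, outside 43.2–58.8% ✗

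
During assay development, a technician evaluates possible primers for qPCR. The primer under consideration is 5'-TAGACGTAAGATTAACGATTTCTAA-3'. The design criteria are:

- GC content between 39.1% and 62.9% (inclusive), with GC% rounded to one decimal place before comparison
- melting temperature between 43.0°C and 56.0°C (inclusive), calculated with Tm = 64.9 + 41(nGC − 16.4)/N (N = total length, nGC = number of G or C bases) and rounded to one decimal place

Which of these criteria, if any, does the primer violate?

Base counts: A=10, T=8, G=4, C=3 (length 25).
GC content: GC 7/25 = 28.0%, outside 39.1–62.9% ✗
Tm: Tm = 64.9 + 41·(7 − 16.4)/25 = 49.5°C ✓

Fails: GC content.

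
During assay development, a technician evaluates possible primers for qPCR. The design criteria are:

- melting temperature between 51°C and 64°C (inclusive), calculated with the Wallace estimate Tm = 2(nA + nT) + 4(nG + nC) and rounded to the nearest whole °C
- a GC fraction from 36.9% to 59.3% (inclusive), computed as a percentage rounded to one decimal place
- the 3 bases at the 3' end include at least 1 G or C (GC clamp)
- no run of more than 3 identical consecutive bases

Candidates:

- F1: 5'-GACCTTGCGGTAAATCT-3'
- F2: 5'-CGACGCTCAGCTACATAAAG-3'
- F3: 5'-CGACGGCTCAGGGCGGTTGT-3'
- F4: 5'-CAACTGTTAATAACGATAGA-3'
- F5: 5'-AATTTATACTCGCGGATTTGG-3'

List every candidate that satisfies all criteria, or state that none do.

F1 (17 nt, A=4 T=5 G=4 C=4): Tm = 2·9 + 4·8 = 50°C, outside 51–64°C ✗; GC 8/17 = 47.1% ✓; 3' end TCT has 1 G/C ✓; longest run = 3 ✓ — fails.
F2 (20 nt, A=7 T=3 G=4 C=6): Tm = 2·10 + 4·10 = 60°C ✓; GC 10/20 = 50.0% ✓; 3' end AAG has 1 G/C ✓; longest run = 3 ✓ — passes.
F3 (20 nt, A=2 T=4 G=9 C=5): Tm = 2·6 + 4·14 = 68°C, outside 51–64°C ✗; GC 14/20 = 70.0%, outside 36.9–59.3% ✗; 3' end TGT has 1 G/C ✓; longest run = 3 ✓ — fails.
F4 (20 nt, A=9 T=5 G=3 C=3): Tm = 2·14 + 4·6 = 52°C ✓; GC 6/20 = 30.0%, outside 36.9–59.3% ✗; 3' end AGA has 1 G/C ✓; longest run = 2 ✓ — fails.
F5 (21 nt, A=5 T=8 G=5 C=3): Tm = 2·13 + 4·8 = 58°C ✓; GC 8/21 = 38.1% ✓; 3' end TGG has 2 G/C ✓; longest run = 3 ✓ — passes.

F2 and F5.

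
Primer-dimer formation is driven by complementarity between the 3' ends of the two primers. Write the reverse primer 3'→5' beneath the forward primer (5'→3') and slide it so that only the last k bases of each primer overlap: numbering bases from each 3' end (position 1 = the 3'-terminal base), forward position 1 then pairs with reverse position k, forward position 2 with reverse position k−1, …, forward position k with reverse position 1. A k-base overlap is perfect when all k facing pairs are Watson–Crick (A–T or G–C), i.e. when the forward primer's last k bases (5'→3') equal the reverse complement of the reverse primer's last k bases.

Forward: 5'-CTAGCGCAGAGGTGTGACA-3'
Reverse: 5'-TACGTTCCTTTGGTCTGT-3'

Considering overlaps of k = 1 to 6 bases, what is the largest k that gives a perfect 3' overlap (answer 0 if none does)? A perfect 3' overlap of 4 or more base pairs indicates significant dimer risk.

Last 6 bases (5'→3') — forward …GTGACA, reverse …GTCTGT.
Reverse complement of the reverse primer's last 6 bases: ACAGAC; its first k bases are the reverse complement of the reverse primer's last k bases, so a perfect k-base overlap needs the forward primer's last k bases to equal them.
Comparing (forward last k vs required): k=1: A vs A ✓; k=2: CA vs AC ✗; k=3: ACA vs ACA ✓; k=4: GACA vs ACAG ✗; k=5: TGACA vs ACAGA ✗; k=6: GTGACA vs ACAGAC ✗.
Perfect overlaps at k = 1, 3; the largest is 3.

Longest perfect overlap: 3 complementary base pairs; below the dimer-risk threshold (threshold 4).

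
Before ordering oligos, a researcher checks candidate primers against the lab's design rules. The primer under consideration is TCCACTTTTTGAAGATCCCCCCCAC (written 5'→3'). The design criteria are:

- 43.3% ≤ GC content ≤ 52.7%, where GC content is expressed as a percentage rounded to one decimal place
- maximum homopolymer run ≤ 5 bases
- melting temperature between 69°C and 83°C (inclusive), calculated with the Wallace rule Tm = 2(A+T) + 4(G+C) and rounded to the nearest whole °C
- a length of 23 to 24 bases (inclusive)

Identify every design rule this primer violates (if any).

Base counts: A=5, T=7, G=2, C=11 (length 25).
GC content: GC 13/25 = 52.0% ✓
homopolymer run: longest run = 7, exceeds 5 ✗
Tm: Tm = 2·12 + 4·13 = 76°C ✓
length: length 25, outside 23–24 ✗

Fails: homopolymer run, length.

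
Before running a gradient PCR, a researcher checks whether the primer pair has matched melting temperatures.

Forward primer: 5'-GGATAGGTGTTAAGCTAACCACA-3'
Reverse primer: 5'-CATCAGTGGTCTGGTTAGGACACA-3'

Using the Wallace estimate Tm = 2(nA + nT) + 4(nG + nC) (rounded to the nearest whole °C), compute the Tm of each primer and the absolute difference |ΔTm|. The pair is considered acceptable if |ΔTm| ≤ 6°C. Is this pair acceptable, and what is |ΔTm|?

|ΔTm| = 6°C; the pair is acceptable.

Forward: A=8 T=5 G=6 C=4 → Tm = 2·13 + 4·10 = 66°C.
Reverse: A=6 T=6 G=7 C=5 → Tm = 2·12 + 4·12 = 72°C.
|ΔTm| = |66 − 72| = 6°C, ≤ 6°C.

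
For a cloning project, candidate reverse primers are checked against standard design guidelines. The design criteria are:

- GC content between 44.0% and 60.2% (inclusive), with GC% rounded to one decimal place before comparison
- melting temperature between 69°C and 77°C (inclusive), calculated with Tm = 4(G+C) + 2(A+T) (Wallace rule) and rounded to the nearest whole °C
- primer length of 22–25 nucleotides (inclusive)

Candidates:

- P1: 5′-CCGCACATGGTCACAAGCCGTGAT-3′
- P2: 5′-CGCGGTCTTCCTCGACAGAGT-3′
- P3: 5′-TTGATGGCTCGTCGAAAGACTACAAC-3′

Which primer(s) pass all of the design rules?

P1 (24 nt, A=6 T=4 G=6 C=8): GC 14/24 = 58.3% ✓; Tm = 2·10 + 4·14 = 76°C ✓; length 24 ✓ — passes.
P2 (21 nt, A=3 T=5 G=6 C=7): GC 13/21 = 61.9%, outside 44.0–60.2% ✗; Tm = 2·8 + 4·13 = 68°C, outside 69–77°C ✗; length 21, outside 22–25 ✗ — fails.
P3 (26 nt, A=8 T=6 G=6 C=6): GC 12/26 = 46.2% ✓; Tm = 2·14 + 4·12 = 76°C ✓; length 26, outside 22–25 ✗ — fails.

P1 only.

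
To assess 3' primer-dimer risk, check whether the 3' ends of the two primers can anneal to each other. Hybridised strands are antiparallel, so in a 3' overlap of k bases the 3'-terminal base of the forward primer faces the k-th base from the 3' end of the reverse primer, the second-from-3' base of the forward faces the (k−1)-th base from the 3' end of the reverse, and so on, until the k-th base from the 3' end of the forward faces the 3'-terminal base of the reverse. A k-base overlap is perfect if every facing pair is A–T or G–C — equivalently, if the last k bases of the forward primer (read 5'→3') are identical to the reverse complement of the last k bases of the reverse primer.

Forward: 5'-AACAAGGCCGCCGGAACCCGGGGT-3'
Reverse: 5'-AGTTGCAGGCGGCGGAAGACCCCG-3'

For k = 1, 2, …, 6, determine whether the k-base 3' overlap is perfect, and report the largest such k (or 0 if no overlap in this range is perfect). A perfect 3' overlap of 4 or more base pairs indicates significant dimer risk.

Last 6 bases (5'→3') — forward …CGGGGT, reverse …ACCCCG.
Reverse complement of the reverse primer's last 6 bases: CGGGGT; its first k bases are the reverse complement of the reverse primer's last k bases, so a perfect k-base overlap needs the forward primer's last k bases to equal them.
Comparing (forward last k vs required): k=1: T vs C ✗; k=2: GT vs CG ✗; k=3: GGT vs CGG ✗; k=4: GGGT vs CGGG ✗; k=5: GGGGT vs CGGGG ✗; k=6: CGGGGT vs CGGGGT ✓.
Only k = 6 is perfect, so the longest perfect 3' overlap is 6.

Longest perfect overlap: 6 complementary base pairs; significant dimer risk (threshold 4).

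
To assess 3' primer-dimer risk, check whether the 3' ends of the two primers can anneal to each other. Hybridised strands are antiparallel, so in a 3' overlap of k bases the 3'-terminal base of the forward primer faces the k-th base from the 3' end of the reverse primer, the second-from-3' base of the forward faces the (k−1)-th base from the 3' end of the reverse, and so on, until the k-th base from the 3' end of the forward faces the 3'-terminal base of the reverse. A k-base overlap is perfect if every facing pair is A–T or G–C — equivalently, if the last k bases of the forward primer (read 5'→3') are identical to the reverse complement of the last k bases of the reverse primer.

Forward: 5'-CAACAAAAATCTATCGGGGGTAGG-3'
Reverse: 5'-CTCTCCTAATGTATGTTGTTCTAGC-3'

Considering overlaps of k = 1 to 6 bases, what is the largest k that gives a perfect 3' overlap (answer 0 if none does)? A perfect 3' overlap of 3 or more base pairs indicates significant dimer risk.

Longest perfect overlap: 1 complementary base pair; below the dimer-risk threshold (threshold 3).

Last 6 bases (5'→3') — forward …GGTAGG, reverse …TCTAGC.
Reverse complement of the reverse primer's last 6 bases: GCTAGA; its first k bases are the reverse complement of the reverse primer's last k bases, so a perfect k-base overlap needs the forward primer's last k bases to equal them.
Comparing (forward last k vs required): k=1: G vs G ✓; k=2: GG vs GC ✗; k=3: AGG vs GCT ✗; k=4: TAGG vs GCTA ✗; k=5: GTAGG vs GCTAG ✗; k=6: GGTAGG vs GCTAGA ✗.
Only k = 1 is perfect, so the longest perfect 3' overlap is 1.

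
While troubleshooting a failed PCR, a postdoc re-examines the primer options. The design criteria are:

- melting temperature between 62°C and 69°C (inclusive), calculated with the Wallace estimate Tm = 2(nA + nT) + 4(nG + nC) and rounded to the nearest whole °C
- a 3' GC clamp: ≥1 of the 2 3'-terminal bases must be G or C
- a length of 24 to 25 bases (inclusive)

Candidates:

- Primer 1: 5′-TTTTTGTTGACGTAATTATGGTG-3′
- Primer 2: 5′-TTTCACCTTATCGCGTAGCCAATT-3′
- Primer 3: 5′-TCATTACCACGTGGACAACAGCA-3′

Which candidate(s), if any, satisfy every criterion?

None of the candidates satisfy all criteria.

Primer 1 (23 nt, A=4 T=12 G=6 C=1): Tm = 2·16 + 4·7 = 60°C, outside 62–69°C ✗; 3' end TG has 1 G/C ✓; length 23, outside 24–25 ✗ — fails.
Primer 2 (24 nt, A=5 T=9 G=3 C=7): Tm = 2·14 + 4·10 = 68°C ✓; 3' end TT has 0 G/C, need ≥1 ✗; length 24 ✓ — fails.
Primer 3 (23 nt, A=8 T=4 G=4 C=7): Tm = 2·12 + 4·11 = 68°C ✓; 3' end CA has 1 G/C ✓; length 23, outside 24–25 ✗ — fails.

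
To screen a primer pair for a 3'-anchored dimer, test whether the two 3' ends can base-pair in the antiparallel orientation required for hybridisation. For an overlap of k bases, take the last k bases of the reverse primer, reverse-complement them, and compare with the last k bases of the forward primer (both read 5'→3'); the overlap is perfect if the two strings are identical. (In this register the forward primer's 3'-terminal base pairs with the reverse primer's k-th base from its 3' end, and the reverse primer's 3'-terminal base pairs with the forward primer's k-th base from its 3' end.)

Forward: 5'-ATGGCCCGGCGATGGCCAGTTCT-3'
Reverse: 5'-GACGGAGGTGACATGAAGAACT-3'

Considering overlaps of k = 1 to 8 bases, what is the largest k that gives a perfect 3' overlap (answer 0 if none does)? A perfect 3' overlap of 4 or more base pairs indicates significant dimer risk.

Longest perfect overlap: 6 complementary base pairs; significant dimer risk (threshold 4).

Last 8 bases (5'→3') — forward …CCAGTTCT, reverse …GAAGAACT.
Reverse complement of the reverse primer's last 8 bases: AGTTCTTC; its first k bases are the reverse complement of the reverse primer's last k bases, so a perfect k-base overlap needs the forward primer's last k bases to equal them.
Comparing (forward last k vs required): k=1: T vs A ✗; k=2: CT vs AG ✗; k=3: TCT vs AGT ✗; k=4: TTCT vs AGTT ✗; k=5: GTTCT vs AGTTC ✗; k=6: AGTTCT vs AGTTCT ✓; k=7: CAGTTCT vs AGTTCTT ✗; k=8: CCAGTTCT vs AGTTCTTC ✗.
Only k = 6 is perfect, so the longest perfect 3' overlap is 6.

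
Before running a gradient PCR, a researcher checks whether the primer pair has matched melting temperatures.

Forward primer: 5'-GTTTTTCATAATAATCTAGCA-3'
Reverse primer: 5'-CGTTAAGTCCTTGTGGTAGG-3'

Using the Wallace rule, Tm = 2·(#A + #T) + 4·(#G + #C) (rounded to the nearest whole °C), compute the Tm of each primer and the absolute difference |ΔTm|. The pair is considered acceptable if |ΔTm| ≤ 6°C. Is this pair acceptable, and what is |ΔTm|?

|ΔTm| = 8°C; the pair is not acceptable.

Forward: A=7 T=9 G=2 C=3 → Tm = 2·16 + 4·5 = 52°C.
Reverse: A=3 T=7 G=7 C=3 → Tm = 2·10 + 4·10 = 60°C.
|ΔTm| = |52 − 60| = 8°C, > 6°C.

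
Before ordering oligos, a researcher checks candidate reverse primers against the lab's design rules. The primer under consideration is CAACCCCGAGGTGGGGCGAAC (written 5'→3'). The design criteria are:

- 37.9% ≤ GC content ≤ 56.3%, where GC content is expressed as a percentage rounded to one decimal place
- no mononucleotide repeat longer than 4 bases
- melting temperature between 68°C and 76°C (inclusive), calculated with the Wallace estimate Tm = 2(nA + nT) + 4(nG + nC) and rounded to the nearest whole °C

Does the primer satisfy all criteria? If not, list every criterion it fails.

Base counts: A=5, T=1, G=8, C=7 (length 21).
GC content: GC 15/21 = 71.4%, outside 37.9–56.3% ✗
homopolymer run: longest run = 4 ✓
Tm: Tm = 2·6 + 4·15 = 72°C ✓

Fails: GC content.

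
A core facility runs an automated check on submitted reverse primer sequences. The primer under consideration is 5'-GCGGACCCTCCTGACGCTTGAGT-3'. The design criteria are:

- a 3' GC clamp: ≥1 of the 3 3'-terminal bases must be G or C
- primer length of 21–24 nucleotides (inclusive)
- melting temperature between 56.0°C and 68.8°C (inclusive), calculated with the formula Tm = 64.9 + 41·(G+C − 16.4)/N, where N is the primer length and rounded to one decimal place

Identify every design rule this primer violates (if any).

Base counts: A=3, T=5, G=7, C=8 (length 23).
GC clamp: 3' end AGT has 1 G/C ✓
length: length 23 ✓
Tm: Tm = 64.9 + 41·(15 − 16.4)/23 = 62.4°C ✓

Meets all criteria.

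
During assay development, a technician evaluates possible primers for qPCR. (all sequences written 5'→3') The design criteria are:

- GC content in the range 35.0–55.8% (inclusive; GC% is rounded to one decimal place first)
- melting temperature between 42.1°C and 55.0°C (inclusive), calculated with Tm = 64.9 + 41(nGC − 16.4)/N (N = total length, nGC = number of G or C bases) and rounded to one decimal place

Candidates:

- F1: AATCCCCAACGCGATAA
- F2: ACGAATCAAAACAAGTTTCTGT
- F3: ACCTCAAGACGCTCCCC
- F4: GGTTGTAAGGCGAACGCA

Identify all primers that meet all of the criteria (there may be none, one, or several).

F1 and F4.

F1 (17 nt, A=7 T=2 G=2 C=6): GC 8/17 = 47.1% ✓; Tm = 64.9 + 41·(8 − 16.4)/17 = 44.6°C ✓ — passes.
F2 (22 nt, A=9 T=6 G=3 C=4): GC 7/22 = 31.8%, outside 35.0–55.8% ✗; Tm = 64.9 + 41·(7 − 16.4)/22 = 47.4°C ✓ — fails.
F3 (17 nt, A=4 T=2 G=2 C=9): GC 11/17 = 64.7%, outside 35.0–55.8% ✗; Tm = 64.9 + 41·(11 − 16.4)/17 = 51.9°C ✓ — fails.
F4 (18 nt, A=5 T=3 G=7 C=3): GC 10/18 = 55.6% ✓; Tm = 64.9 + 41·(10 − 16.4)/18 = 50.3°C ✓ — passes.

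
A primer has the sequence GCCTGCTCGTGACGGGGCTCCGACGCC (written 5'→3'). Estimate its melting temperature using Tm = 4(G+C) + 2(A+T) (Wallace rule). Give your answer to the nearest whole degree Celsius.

96°C

Base counts: A=2, T=4, G=10, C=11 (length 27).
Tm = 2·(2+4) + 4·(10+11) = 2·6 + 4·21 = 12 + 84 = 96°C.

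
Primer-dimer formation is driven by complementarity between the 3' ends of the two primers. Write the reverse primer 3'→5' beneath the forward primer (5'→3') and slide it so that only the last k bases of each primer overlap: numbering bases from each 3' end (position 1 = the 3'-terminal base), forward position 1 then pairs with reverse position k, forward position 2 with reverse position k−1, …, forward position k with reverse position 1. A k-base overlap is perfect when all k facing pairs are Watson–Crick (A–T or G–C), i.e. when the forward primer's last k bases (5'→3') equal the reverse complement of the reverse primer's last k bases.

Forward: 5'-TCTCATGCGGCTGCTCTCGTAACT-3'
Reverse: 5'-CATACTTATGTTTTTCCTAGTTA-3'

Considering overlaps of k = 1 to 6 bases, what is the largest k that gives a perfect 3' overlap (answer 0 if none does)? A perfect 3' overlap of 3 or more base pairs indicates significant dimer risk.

Longest perfect overlap: 5 complementary base pairs; significant dimer risk (threshold 3).

Last 6 bases (5'→3') — forward …GTAACT, reverse …TAGTTA.
Reverse complement of the reverse primer's last 6 bases: TAACTA; its first k bases are the reverse complement of the reverse primer's last k bases, so a perfect k-base overlap needs the forward primer's last k bases to equal them.
Comparing (forward last k vs required): k=1: T vs T ✓; k=2: CT vs TA ✗; k=3: ACT vs TAA ✗; k=4: AACT vs TAAC ✗; k=5: TAACT vs TAACT ✓; k=6: GTAACT vs TAACTA ✗.
Perfect overlaps at k = 1, 5; the largest is 5.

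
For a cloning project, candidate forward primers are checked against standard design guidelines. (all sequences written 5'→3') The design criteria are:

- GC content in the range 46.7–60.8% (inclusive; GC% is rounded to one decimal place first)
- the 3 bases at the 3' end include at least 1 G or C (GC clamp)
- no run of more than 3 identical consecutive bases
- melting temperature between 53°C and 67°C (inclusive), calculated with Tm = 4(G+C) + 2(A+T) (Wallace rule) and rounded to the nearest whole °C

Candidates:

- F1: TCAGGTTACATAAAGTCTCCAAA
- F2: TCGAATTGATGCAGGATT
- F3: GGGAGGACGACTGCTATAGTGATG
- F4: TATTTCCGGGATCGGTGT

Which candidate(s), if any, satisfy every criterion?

F4 only.

F1 (23 nt, A=9 T=6 G=3 C=5): GC 8/23 = 34.8%, outside 46.7–60.8% ✗; 3' end AAA has 0 G/C, need ≥1 ✗; longest run = 3 ✓; Tm = 2·15 + 4·8 = 62°C ✓ — fails.
F2 (18 nt, A=5 T=6 G=5 C=2): GC 7/18 = 38.9%, outside 46.7–60.8% ✗; 3' end ATT has 0 G/C, need ≥1 ✗; longest run = 2 ✓; Tm = 2·11 + 4·7 = 50°C, outside 53–67°C ✗ — fails.
F3 (24 nt, A=6 T=5 G=10 C=3): GC 13/24 = 54.2% ✓; 3' end ATG has 1 G/C ✓; longest run = 3 ✓; Tm = 2·11 + 4·13 = 74°C, outside 53–67°C ✗ — fails.
F4 (18 nt, A=2 T=7 G=6 C=3): GC 9/18 = 50.0% ✓; 3' end TGT has 1 G/C ✓; longest run = 3 ✓; Tm = 2·9 + 4·9 = 54°C ✓ — passes.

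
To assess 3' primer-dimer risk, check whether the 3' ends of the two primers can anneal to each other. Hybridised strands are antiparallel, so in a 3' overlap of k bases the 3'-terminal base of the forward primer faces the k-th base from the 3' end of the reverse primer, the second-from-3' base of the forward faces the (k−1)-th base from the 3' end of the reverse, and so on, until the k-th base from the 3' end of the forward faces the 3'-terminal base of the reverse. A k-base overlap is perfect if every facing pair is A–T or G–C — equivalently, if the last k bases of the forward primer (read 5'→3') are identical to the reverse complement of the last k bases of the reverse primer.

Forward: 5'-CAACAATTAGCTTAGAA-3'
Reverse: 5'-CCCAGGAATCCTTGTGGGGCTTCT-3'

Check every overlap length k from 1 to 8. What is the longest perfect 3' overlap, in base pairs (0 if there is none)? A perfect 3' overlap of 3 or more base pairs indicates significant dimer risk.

Longest perfect overlap: 4 complementary base pairs; significant dimer risk (threshold 3).

Last 8 bases (5'→3') — forward …GCTTAGAA, reverse …GGGCTTCT.
Reverse complement of the reverse primer's last 8 bases: AGAAGCCC; its first k bases are the reverse complement of the reverse primer's last k bases, so a perfect k-base overlap needs the forward primer's last k bases to equal them.
Comparing (forward last k vs required): k=1: A vs A ✓; k=2: AA vs AG ✗; k=3: GAA vs AGA ✗; k=4: AGAA vs AGAA ✓; k=5: TAGAA vs AGAAG ✗; k=6: TTAGAA vs AGAAGC ✗; k=7: CTTAGAA vs AGAAGCC ✗; k=8: GCTTAGAA vs AGAAGCCC ✗.
Perfect overlaps at k = 1, 4; the largest is 4.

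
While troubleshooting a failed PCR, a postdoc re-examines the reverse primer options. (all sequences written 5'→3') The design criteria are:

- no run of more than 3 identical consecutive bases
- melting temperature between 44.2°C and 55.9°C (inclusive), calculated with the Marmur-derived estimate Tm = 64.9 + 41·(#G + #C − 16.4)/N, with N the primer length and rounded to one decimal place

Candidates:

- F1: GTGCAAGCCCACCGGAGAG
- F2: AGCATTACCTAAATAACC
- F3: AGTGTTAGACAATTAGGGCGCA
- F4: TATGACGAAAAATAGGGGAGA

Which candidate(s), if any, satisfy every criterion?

F3 only.

F1 (19 nt, A=5 T=1 G=7 C=6): longest run = 3 ✓; Tm = 64.9 + 41·(13 − 16.4)/19 = 57.6°C, outside 44.2–55.9°C ✗ — fails.
F2 (18 nt, A=8 T=4 G=1 C=5): longest run = 3 ✓; Tm = 64.9 + 41·(6 − 16.4)/18 = 41.2°C, outside 44.2–55.9°C ✗ — fails.
F3 (22 nt, A=7 T=5 G=7 C=3): longest run = 3 ✓; Tm = 64.9 + 41·(10 − 16.4)/22 = 53.0°C ✓ — passes.
F4 (21 nt, A=10 T=3 G=7 C=1): longest run = 5, exceeds 3 ✗; Tm = 64.9 + 41·(8 − 16.4)/21 = 48.5°C ✓ — fails.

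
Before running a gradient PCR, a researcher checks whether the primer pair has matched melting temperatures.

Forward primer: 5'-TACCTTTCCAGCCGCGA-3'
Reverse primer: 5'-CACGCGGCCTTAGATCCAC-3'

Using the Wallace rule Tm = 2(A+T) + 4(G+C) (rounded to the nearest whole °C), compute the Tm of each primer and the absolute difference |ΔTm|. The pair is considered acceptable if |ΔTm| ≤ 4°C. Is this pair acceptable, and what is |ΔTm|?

Forward: A=3 T=4 G=3 C=7 → Tm = 2·7 + 4·10 = 54°C.
Reverse: A=4 T=3 G=4 C=8 → Tm = 2·7 + 4·12 = 62°C.
|ΔTm| = |54 − 62| = 8°C, > 4°C.

|ΔTm| = 8°C; the pair is not acceptable.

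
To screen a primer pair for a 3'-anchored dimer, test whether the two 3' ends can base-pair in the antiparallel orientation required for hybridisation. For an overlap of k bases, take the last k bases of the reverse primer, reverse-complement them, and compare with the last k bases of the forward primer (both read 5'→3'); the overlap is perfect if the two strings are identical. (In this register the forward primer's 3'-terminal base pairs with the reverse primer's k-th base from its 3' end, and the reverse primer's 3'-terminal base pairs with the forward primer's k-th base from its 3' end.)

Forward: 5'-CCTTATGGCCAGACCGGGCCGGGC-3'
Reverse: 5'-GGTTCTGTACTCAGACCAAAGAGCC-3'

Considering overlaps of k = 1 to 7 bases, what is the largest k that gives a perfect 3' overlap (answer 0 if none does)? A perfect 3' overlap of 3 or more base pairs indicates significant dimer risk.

Last 7 bases (5'→3') — forward …GCCGGGC, reverse …AAGAGCC.
Reverse complement of the reverse primer's last 7 bases: GGCTCTT; its first k bases are the reverse complement of the reverse primer's last k bases, so a perfect k-base overlap needs the forward primer's last k bases to equal them.
Comparing (forward last k vs required): k=1: C vs G ✗; k=2: GC vs GG ✗; k=3: GGC vs GGC ✓; k=4: GGGC vs GGCT ✗; k=5: CGGGC vs GGCTC ✗; k=6: CCGGGC vs GGCTCT ✗; k=7: GCCGGGC vs GGCTCTT ✗.
Only k = 3 is perfect, so the longest perfect 3' overlap is 3.

Longest perfect overlap: 3 complementary base pairs; significant dimer risk (threshold 3).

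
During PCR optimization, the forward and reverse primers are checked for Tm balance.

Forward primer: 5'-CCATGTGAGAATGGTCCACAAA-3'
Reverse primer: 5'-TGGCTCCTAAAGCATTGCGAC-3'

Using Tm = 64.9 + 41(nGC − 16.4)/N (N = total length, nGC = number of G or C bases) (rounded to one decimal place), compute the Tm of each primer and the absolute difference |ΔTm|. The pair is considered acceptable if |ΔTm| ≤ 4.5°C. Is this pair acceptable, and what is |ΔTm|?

|ΔTm| = 1.4°C; the pair is acceptable.

Forward: G+C = 10, N = 22 → Tm = 64.9 + 41·(10 − 16.4)/22 = 53.0°C.
Reverse: G+C = 11, N = 21 → Tm = 64.9 + 41·(11 − 16.4)/21 = 54.4°C.
|ΔTm| = |53.0 − 54.4| = 1.4°C, ≤ 4.5°C.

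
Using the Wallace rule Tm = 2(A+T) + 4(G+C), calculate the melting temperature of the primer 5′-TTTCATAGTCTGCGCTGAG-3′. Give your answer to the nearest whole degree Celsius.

56°C

Base counts: A=3, T=7, G=5, C=4 (length 19).
Tm = 2·(3+7) + 4·(5+4) = 2·10 + 4·9 = 20 + 36 = 56°C.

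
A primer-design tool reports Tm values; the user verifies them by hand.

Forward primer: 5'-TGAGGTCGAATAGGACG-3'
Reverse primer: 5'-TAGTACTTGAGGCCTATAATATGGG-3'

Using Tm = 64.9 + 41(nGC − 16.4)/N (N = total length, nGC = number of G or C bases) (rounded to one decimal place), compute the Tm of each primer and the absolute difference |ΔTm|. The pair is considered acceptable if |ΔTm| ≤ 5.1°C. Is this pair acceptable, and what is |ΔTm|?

Forward: G+C = 9, N = 17 → Tm = 64.9 + 41·(9 − 16.4)/17 = 47.1°C.
Reverse: G+C = 10, N = 25 → Tm = 64.9 + 41·(10 − 16.4)/25 = 54.4°C.
|ΔTm| = |47.1 − 54.4| = 7.3°C, > 5.1°C.

|ΔTm| = 7.3°C; the pair is not acceptable.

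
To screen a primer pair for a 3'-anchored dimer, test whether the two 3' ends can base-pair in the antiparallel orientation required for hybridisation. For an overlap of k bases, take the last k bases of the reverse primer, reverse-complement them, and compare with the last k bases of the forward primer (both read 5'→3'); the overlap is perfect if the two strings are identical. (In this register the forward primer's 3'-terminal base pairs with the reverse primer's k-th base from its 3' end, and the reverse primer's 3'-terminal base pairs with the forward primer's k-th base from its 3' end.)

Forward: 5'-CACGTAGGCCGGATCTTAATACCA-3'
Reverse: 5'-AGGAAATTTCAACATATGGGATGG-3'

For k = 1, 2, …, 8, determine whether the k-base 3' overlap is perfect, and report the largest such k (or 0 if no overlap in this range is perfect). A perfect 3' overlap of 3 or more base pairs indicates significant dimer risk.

Last 8 bases (5'→3') — forward …TAATACCA, reverse …TGGGATGG.
Reverse complement of the reverse primer's last 8 bases: CCATCCCA; its first k bases are the reverse complement of the reverse primer's last k bases, so a perfect k-base overlap needs the forward primer's last k bases to equal them.
Comparing (forward last k vs required): k=1: A vs C ✗; k=2: CA vs CC ✗; k=3: CCA vs CCA ✓; k=4: ACCA vs CCAT ✗; k=5: TACCA vs CCATC ✗; k=6: ATACCA vs CCATCC ✗; k=7: AATACCA vs CCATCCC ✗; k=8: TAATACCA vs CCATCCCA ✗.
Only k = 3 is perfect, so the longest perfect 3' overlap is 3.

Longest perfect overlap: 3 complementary base pairs; significant dimer risk (threshold 3).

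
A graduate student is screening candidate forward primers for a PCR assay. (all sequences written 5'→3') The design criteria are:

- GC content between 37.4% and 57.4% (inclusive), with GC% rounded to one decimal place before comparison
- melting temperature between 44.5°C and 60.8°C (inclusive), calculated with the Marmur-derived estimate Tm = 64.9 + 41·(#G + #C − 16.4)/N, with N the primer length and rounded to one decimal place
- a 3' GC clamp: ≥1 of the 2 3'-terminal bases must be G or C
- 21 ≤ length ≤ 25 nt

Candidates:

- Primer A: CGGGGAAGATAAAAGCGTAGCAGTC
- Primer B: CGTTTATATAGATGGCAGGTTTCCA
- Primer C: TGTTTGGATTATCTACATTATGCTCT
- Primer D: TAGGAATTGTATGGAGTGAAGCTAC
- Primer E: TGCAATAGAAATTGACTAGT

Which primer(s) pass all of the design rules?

Primer A, Primer B and Primer D.

Primer A (25 nt, A=9 T=3 G=9 C=4): GC 13/25 = 52.0% ✓; Tm = 64.9 + 41·(13 − 16.4)/25 = 59.3°C ✓; 3' end TC has 1 G/C ✓; length 25 ✓ — passes.
Primer B (25 nt, A=6 T=9 G=6 C=4): GC 10/25 = 40.0% ✓; Tm = 64.9 + 41·(10 − 16.4)/25 = 54.4°C ✓; 3' end CA has 1 G/C ✓; length 25 ✓ — passes.
Primer C (26 nt, A=5 T=13 G=4 C=4): GC 8/26 = 30.8%, outside 37.4–57.4% ✗; Tm = 64.9 + 41·(8 − 16.4)/26 = 51.7°C ✓; 3' end CT has 1 G/C ✓; length 26, outside 21–25 ✗ — fails.
Primer D (25 nt, A=8 T=7 G=8 C=2): GC 10/25 = 40.0% ✓; Tm = 64.9 + 41·(10 − 16.4)/25 = 54.4°C ✓; 3' end AC has 1 G/C ✓; length 25 ✓ — passes.
Primer E (20 nt, A=8 T=6 G=4 C=2): GC 6/20 = 30.0%, outside 37.4–57.4% ✗; Tm = 64.9 + 41·(6 − 16.4)/20 = 43.6°C, outside 44.5–60.8°C ✗; 3' end GT has 1 G/C ✓; length 20, outside 21–25 ✗ — fails.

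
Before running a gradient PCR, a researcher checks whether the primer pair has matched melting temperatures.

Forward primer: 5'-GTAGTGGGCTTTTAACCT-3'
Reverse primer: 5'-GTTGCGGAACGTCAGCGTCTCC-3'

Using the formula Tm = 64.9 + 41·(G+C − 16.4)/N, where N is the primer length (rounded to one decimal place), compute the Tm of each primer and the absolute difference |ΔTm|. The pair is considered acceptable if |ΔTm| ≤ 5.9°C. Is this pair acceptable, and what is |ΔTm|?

|ΔTm| = 14.6°C; the pair is not acceptable.

Forward: G+C = 8, N = 18 → Tm = 64.9 + 41·(8 − 16.4)/18 = 45.8°C.
Reverse: G+C = 14, N = 22 → Tm = 64.9 + 41·(14 − 16.4)/22 = 60.4°C.
|ΔTm| = |45.8 − 60.4| = 14.6°C, > 5.9°C.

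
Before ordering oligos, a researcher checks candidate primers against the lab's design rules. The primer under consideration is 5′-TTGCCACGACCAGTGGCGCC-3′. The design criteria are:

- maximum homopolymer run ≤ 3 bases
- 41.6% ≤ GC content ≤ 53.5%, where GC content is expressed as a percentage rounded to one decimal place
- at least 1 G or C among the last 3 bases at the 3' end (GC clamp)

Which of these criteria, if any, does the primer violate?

Base counts: A=3, T=3, G=6, C=8 (length 20).
homopolymer run: longest run = 2 ✓
GC content: GC 14/20 = 70.0%, outside 41.6–53.5% ✗
GC clamp: 3' end GCC has 3 G/C ✓

Fails: GC content.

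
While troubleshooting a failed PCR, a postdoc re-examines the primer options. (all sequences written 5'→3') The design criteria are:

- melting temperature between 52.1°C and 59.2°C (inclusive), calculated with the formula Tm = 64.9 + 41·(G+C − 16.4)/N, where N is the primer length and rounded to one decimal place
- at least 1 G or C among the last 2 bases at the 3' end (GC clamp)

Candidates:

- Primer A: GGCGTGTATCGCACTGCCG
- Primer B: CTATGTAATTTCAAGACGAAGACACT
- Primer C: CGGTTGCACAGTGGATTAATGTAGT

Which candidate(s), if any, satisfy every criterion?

Primer A (19 nt, A=2 T=4 G=7 C=6): Tm = 64.9 + 41·(13 − 16.4)/19 = 57.6°C ✓; 3' end CG has 2 G/C ✓ — passes.
Primer B (26 nt, A=10 T=7 G=4 C=5): Tm = 64.9 + 41·(9 − 16.4)/26 = 53.2°C ✓; 3' end CT has 1 G/C ✓ — passes.
Primer C (25 nt, A=6 T=8 G=8 C=3): Tm = 64.9 + 41·(11 − 16.4)/25 = 56.0°C ✓; 3' end GT has 1 G/C ✓ — passes.

Primer A, Primer B and Primer C.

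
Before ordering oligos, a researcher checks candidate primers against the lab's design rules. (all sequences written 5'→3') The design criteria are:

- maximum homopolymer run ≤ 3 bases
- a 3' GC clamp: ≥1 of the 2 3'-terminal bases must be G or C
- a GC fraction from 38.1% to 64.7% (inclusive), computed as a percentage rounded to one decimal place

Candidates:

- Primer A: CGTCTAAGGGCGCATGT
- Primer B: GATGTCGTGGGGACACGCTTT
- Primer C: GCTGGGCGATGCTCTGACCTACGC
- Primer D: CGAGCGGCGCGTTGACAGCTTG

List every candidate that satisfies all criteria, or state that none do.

Primer A only.

Primer A (17 nt, A=3 T=4 G=6 C=4): longest run = 3 ✓; 3' end GT has 1 G/C ✓; GC 10/17 = 58.8% ✓ — passes.
Primer B (21 nt, A=3 T=6 G=8 C=4): longest run = 4, exceeds 3 ✗; 3' end TT has 0 G/C, need ≥1 ✗; GC 12/21 = 57.1% ✓ — fails.
Primer C (24 nt, A=3 T=5 G=8 C=8): longest run = 3 ✓; 3' end GC has 2 G/C ✓; GC 16/24 = 66.7%, outside 38.1–64.7% ✗ — fails.
Primer D (22 nt, A=3 T=4 G=9 C=6): longest run = 2 ✓; 3' end TG has 1 G/C ✓; GC 15/22 = 68.2%, outside 38.1–64.7% ✗ — fails.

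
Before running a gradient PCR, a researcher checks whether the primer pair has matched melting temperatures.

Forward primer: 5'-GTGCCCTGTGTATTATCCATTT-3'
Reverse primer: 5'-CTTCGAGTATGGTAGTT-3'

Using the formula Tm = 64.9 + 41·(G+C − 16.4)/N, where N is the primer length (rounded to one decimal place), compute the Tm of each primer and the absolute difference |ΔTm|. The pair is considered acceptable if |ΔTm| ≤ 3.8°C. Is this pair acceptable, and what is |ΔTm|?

Forward: G+C = 9, N = 22 → Tm = 64.9 + 41·(9 − 16.4)/22 = 51.1°C.
Reverse: G+C = 7, N = 17 → Tm = 64.9 + 41·(7 − 16.4)/17 = 42.2°C.
|ΔTm| = |51.1 − 42.2| = 8.9°C, > 3.8°C.

|ΔTm| = 8.9°C; the pair is not acceptable.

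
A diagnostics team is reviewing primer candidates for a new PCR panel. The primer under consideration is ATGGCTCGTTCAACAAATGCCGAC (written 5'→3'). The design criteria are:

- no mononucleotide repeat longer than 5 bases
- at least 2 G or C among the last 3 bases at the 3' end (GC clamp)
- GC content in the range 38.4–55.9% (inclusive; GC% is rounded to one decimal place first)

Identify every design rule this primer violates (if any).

Base counts: A=7, T=5, G=5, C=7 (length 24).
homopolymer run: longest run = 3 ✓
GC clamp: 3' end GAC has 2 G/C ✓
GC content: GC 12/24 = 50.0% ✓

Meets all criteria.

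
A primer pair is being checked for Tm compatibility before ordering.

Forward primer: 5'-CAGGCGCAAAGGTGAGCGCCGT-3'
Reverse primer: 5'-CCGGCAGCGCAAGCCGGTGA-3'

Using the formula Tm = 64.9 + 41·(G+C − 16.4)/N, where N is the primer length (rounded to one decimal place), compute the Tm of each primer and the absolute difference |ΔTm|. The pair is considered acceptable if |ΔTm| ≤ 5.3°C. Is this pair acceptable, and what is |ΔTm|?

Forward: G+C = 15, N = 22 → Tm = 64.9 + 41·(15 − 16.4)/22 = 62.3°C.
Reverse: G+C = 15, N = 20 → Tm = 64.9 + 41·(15 − 16.4)/20 = 62.0°C.
|ΔTm| = |62.3 − 62.0| = 0.3°C, ≤ 5.3°C.

|ΔTm| = 0.3°C; the pair is acceptable.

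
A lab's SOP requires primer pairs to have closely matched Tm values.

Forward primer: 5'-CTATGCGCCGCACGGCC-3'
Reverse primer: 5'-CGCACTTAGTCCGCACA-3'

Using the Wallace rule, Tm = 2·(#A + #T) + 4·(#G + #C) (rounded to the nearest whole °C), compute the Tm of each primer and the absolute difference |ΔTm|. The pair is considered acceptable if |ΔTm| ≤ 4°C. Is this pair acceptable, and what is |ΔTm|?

|ΔTm| = 6°C; the pair is not acceptable.

Forward: A=2 T=2 G=5 C=8 → Tm = 2·4 + 4·13 = 60°C.
Reverse: A=4 T=3 G=3 C=7 → Tm = 2·7 + 4·10 = 54°C.
|ΔTm| = |60 − 54| = 6°C, > 4°C.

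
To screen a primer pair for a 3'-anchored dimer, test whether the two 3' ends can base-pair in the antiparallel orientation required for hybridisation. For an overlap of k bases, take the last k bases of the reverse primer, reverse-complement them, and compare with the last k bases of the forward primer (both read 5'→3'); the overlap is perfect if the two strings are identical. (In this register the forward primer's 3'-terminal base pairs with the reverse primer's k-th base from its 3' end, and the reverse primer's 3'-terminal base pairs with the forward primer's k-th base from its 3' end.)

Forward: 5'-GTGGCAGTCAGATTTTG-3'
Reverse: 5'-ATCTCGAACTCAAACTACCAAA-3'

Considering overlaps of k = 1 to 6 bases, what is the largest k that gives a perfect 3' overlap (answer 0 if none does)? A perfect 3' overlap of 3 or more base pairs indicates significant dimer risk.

Last 6 bases (5'→3') — forward …ATTTTG, reverse …ACCAAA.
Reverse complement of the reverse primer's last 6 bases: TTTGGT; its first k bases are the reverse complement of the reverse primer's last k bases, so a perfect k-base overlap needs the forward primer's last k bases to equal them.
Comparing (forward last k vs required): k=1: G vs T ✗; k=2: TG vs TT ✗; k=3: TTG vs TTT ✗; k=4: TTTG vs TTTG ✓; k=5: TTTTG vs TTTGG ✗; k=6: ATTTTG vs TTTGGT ✗.
Only k = 4 is perfect, so the longest perfect 3' overlap is 4.

Longest perfect overlap: 4 complementary base pairs; significant dimer risk (threshold 3).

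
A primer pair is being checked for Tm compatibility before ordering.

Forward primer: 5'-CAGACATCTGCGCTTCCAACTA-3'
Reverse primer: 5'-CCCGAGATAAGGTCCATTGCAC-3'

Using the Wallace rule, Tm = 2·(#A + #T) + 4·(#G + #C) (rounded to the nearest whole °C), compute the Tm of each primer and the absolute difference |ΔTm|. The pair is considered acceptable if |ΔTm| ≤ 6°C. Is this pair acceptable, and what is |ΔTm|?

Forward: A=6 T=5 G=3 C=8 → Tm = 2·11 + 4·11 = 66°C.
Reverse: A=6 T=4 G=5 C=7 → Tm = 2·10 + 4·12 = 68°C.
|ΔTm| = |66 − 68| = 2°C, ≤ 6°C.

|ΔTm| = 2°C; the pair is acceptable.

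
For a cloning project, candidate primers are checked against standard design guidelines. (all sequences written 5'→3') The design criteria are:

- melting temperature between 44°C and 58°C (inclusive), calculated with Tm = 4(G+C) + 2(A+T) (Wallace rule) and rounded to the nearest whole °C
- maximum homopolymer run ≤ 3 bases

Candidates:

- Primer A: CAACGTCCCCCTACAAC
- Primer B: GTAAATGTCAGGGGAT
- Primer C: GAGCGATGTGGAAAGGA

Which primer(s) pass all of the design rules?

Primer C only.

Primer A (17 nt, A=5 T=2 G=1 C=9): Tm = 2·7 + 4·10 = 54°C ✓; longest run = 5, exceeds 3 ✗ — fails.
Primer B (16 nt, A=5 T=4 G=6 C=1): Tm = 2·9 + 4·7 = 46°C ✓; longest run = 4, exceeds 3 ✗ — fails.
Primer C (17 nt, A=6 T=2 G=8 C=1): Tm = 2·8 + 4·9 = 52°C ✓; longest run = 3 ✓ — passes.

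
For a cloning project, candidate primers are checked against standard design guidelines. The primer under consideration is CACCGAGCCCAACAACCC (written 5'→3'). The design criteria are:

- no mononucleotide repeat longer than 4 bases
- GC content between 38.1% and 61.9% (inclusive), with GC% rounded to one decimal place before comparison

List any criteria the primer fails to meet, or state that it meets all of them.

Fails: GC content.

Base counts: A=6, T=0, G=2, C=10 (length 18).
homopolymer run: longest run = 3 ✓
GC content: GC 12/18 = 66.7%, outside 38.1–61.9% ✗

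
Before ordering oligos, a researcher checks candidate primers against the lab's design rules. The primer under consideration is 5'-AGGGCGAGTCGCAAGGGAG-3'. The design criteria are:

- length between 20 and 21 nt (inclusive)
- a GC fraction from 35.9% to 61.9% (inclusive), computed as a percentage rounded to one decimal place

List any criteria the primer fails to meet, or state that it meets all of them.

Fails: length, GC content.

Base counts: A=5, T=1, G=10, C=3 (length 19).
length: length 19, outside 20–21 ✗
GC content: GC 13/19 = 68.4%, outside 35.9–61.9% ✗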